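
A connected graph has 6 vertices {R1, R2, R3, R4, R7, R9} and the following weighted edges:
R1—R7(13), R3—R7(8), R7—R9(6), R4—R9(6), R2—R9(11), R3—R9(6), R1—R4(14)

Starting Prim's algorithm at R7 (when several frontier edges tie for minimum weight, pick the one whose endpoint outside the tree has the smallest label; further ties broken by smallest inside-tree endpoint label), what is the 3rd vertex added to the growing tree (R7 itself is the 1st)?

Prim's algorithm from R7:
Step 1: cheapest edge leaving the tree is R7—R9 (6); add R9.
Step 2: cheapest edge leaving the tree is R3—R9 (6); add R3.
Step 3: cheapest edge leaving the tree is R4—R9 (6); add R4.
Step 4: cheapest edge leaving the tree is R2—R9 (11); add R2.
Step 5: cheapest edge leaving the tree is R1—R7 (13); add R1.
Vertex order: R7, R9, R3, R4, R2, R1. The 3rd vertex is R3.

R3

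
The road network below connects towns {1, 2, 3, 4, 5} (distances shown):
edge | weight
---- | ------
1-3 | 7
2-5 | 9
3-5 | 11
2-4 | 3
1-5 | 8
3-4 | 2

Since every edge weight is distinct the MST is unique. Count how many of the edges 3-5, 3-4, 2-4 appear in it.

Kruskal's algorithm — process edges by increasing weight (ties by edge label):
3-4 (2): add — endpoints in different components.
2-4 (3): add — endpoints in different components.
1-3 (7): add — endpoints in different components.
1-5 (8): add — endpoints in different components.
MST edge set: {3-4, 2-4, 1-3, 1-5}.
Of the listed edges, {3-4, 2-4} are in the MST → 2.

2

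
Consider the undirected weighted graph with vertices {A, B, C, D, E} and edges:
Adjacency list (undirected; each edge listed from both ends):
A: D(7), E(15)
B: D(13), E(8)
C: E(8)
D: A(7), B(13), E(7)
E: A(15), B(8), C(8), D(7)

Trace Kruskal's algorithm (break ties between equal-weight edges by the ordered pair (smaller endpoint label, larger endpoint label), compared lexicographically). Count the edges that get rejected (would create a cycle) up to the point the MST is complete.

Kruskal's algorithm — process edges by increasing weight (ties by edge label):
A D (7): add — endpoints in different components.
D E (7): add — endpoints in different components.
B E (8): add — endpoints in different components.
C E (8): add — endpoints in different components.
Edges rejected before the tree was complete: 0.

0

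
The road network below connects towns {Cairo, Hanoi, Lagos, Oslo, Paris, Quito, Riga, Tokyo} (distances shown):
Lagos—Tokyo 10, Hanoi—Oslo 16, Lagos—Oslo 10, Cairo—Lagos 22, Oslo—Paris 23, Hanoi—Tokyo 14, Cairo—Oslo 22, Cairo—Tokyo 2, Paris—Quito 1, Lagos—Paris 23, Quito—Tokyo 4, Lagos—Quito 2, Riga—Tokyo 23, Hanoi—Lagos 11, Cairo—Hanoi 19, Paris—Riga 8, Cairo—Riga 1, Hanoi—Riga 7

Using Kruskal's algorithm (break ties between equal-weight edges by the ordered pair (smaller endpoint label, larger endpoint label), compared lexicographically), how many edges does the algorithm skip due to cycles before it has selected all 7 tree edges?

Kruskal: consider edges lightest-first.
Cairo—Riga (1): add — endpoints in different components.
Paris—Quito (1): add — endpoints in different components.
Cairo—Tokyo (2): add — endpoints in different components.
Lagos—Quito (2): add — endpoints in different components.
Quito—Tokyo (4): add — endpoints in different components.
Hanoi—Riga (7): add — endpoints in different components.
Paris—Riga (8): skip — Riga and Paris already connected.
Lagos—Oslo (10): add — endpoints in different components.
Edges rejected before the tree was complete: 1.

1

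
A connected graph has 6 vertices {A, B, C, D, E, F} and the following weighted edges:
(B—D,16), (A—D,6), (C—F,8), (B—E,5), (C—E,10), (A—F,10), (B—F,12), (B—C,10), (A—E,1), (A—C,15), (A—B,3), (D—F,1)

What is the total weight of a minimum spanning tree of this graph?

19

Prim, starting at A.
Step 1: frontier [A—E 1, A—B 3, A—D 6, A—F 10, A—C 15] → take A—E (1); add E.
Step 2: frontier [A—B 3, A—D 6, A—F 10, A—C 15, B—E 5, C—E 10] → take A—B (3); add B.
Step 3: frontier [A—D 6, A—F 10, A—C 15, B—C 10, B—F 12, B—D 16, C—E 10] → take A—D (6); add D.
Step 4: frontier [A—F 10, A—C 15, B—C 10, B—F 12, D—F 1, C—E 10] → take D—F (1); add F.
Step 5: frontier [A—C 15, B—C 10, C—E 10, C—F 8] → take C—F (8); add C.
MST edges: A—E, A—B, A—D, D—F, C—F; total weight 1+3+6+1+8 = 19.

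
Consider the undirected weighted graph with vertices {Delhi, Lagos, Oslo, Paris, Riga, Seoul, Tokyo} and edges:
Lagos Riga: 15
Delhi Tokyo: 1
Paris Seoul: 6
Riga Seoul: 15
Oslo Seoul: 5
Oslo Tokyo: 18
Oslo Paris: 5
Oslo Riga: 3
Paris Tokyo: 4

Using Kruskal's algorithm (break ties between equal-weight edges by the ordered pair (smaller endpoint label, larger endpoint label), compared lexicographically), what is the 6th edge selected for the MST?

Lagos-Riga

Sort edges by weight, then run Kruskal:
Delhi Tokyo (1): add — endpoints in different components.
Oslo Riga (3): add — endpoints in different components.
Paris Tokyo (4): add — endpoints in different components.
Oslo Paris (5): add — endpoints in different components.
Oslo Seoul (5): add — endpoints in different components.
Paris Seoul (6): skip — Paris and Seoul already connected.
Lagos Riga (15): add — endpoints in different components.
The 6th edge added is Lagos Riga.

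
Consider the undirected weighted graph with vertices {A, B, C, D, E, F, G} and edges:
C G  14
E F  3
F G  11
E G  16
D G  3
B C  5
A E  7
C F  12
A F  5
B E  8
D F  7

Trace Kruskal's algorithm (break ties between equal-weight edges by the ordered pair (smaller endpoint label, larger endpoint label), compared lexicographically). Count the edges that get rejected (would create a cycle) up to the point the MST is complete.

1

Sort edges by weight, then run Kruskal:
D G (3): add. Components now {A} {B} {C} {D,G} {E} {F}
E F (3): add. Components now {A} {B} {C} {D,G} {E,F}
A F (5): add. Components now {A,E,F} {B} {C} {D,G}
B C (5): add. Components now {A,E,F} {B,C} {D,G}
A E (7): skip — A and E already connected.
D F (7): add. Components now {A,D,E,F,G} {B,C}
B E (8): add. Components now {A,B,C,D,E,F,G}
Edges rejected before the tree was complete: 1.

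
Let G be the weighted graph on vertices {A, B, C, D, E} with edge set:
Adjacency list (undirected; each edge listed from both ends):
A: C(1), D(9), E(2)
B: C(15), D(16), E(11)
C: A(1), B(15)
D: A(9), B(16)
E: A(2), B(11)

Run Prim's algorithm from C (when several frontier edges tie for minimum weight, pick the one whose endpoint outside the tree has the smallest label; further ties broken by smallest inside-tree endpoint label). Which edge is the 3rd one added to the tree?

A-D

Prim, starting at C.
Step 1: cheapest edge leaving the tree is A C (1); add A.
Step 2: cheapest edge leaving the tree is A E (2); add E.
Step 3: cheapest edge leaving the tree is A D (9); add D.
Step 4: cheapest edge leaving the tree is B E (11); add B.
The 3rd edge added is A D.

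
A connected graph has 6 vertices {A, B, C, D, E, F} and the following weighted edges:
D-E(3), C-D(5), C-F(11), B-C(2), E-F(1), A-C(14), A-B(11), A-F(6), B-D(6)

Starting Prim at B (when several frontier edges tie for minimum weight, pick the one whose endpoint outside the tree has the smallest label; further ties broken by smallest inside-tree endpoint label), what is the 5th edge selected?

A-F

Prim's algorithm from B:
Step 1: cheapest edge leaving the tree is B-C (2); add C.
Step 2: cheapest edge leaving the tree is C-D (5); add D.
Step 3: cheapest edge leaving the tree is D-E (3); add E.
Step 4: cheapest edge leaving the tree is E-F (1); add F.
Step 5: cheapest edge leaving the tree is A-F (6); add A.
The 5th edge added is A-F.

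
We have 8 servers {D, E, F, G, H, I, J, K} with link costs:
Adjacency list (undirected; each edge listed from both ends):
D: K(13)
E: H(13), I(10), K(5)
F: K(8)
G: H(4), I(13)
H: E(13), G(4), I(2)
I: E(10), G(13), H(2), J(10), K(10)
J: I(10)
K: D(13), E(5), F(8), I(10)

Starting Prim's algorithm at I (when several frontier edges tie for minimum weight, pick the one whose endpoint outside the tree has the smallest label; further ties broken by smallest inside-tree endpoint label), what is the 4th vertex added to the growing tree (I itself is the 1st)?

Prim's algorithm from I:
Step 1: cheapest edge leaving the tree is H-I (2); add H.
Step 2: cheapest edge leaving the tree is G-H (4); add G.
Step 3: cheapest edge leaving the tree is E-I (10); add E.
Step 4: cheapest edge leaving the tree is E-K (5); add K.
Step 5: cheapest edge leaving the tree is F-K (8); add F.
Step 6: cheapest edge leaving the tree is I-J (10); add J.
Step 7: cheapest edge leaving the tree is D-K (13); add D.
Vertex order: I, H, G, E, K, F, J, D. The 4th vertex is E.

E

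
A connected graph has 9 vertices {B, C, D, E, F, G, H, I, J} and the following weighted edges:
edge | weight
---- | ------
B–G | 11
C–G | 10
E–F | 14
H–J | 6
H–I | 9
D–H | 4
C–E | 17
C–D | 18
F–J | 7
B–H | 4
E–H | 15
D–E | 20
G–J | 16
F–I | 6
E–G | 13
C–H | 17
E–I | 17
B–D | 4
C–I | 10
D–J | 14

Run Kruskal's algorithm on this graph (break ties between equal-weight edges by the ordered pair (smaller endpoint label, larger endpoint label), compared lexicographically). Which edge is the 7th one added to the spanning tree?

Kruskal's algorithm — process edges by increasing weight (ties by edge label):
B–D (4): add — endpoints in different components.
B–H (4): add — endpoints in different components.
D–H (4): skip — D and H already connected.
F–I (6): add — endpoints in different components.
H–J (6): add — endpoints in different components.
F–J (7): add — endpoints in different components.
H–I (9): skip — H and I already connected.
C–G (10): add — endpoints in different components.
C–I (10): add — endpoints in different components.
B–G (11): skip — B and G already connected.
E–G (13): add — endpoints in different components.
The 7th edge added is C–I.

C-I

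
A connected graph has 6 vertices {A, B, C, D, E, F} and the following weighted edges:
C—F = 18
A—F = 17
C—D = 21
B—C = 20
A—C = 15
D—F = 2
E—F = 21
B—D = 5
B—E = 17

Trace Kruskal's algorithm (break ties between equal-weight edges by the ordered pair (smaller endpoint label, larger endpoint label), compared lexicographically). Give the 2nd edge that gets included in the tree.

Kruskal's algorithm — process edges by increasing weight (ties by edge label):
D—F (2): add — endpoints in different components.
B—D (5): add — endpoints in different components.
A—C (15): add — endpoints in different components.
A—F (17): add — endpoints in different components.
B—E (17): add — endpoints in different components.
The 2nd edge added is B—D.

B-D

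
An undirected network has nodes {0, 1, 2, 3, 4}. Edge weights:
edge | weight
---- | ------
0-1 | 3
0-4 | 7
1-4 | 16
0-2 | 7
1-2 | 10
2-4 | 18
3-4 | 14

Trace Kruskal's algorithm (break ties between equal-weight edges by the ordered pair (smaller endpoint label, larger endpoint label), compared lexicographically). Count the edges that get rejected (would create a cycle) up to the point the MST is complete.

Kruskal's algorithm — process edges by increasing weight (ties by edge label):
0-1 (3): add — endpoints in different components.
0-2 (7): add — endpoints in different components.
0-4 (7): add — endpoints in different components.
1-2 (10): skip — 1 and 2 already connected.
3-4 (14): add — endpoints in different components.
Edges rejected before the tree was complete: 1.

1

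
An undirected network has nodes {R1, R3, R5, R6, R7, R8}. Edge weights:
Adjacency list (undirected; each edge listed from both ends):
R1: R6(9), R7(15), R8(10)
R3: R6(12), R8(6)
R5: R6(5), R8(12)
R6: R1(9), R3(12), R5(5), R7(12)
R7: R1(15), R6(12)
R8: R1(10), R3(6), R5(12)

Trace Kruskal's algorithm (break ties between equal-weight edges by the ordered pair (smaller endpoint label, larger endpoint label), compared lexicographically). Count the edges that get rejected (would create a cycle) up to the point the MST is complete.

Sort edges by weight, then run Kruskal:
R5-R6 (5): add. Components now {R1} {R7} {R5,R6} {R8} {R3}
R3-R8 (6): add. Components now {R1} {R7} {R5,R6} {R3,R8}
R1-R6 (9): add. Components now {R1,R5,R6} {R7} {R3,R8}
R1-R8 (10): add. Components now {R1,R3,R5,R6,R8} {R7}
R3-R6 (12): skip — R6 and R3 already connected.
R5-R8 (12): skip — R5 and R8 already connected.
R6-R7 (12): add. Components now {R1,R3,R5,R6,R7,R8}
Edges rejected before the tree was complete: 2.

2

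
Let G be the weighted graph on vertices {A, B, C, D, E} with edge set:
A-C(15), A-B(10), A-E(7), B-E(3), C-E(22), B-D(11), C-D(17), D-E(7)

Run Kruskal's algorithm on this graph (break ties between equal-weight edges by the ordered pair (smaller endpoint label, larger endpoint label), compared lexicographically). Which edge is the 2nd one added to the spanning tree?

Sort edges by weight, then run Kruskal:
B-E (3): add. Components now {A} {B,E} {C} {D}
A-E (7): add. Components now {A,B,E} {C} {D}
D-E (7): add. Components now {A,B,D,E} {C}
A-B (10): skip — A and B already connected.
B-D (11): skip — B and D already connected.
A-C (15): add. Components now {A,B,C,D,E}
The 2nd edge added is A-E.

A-E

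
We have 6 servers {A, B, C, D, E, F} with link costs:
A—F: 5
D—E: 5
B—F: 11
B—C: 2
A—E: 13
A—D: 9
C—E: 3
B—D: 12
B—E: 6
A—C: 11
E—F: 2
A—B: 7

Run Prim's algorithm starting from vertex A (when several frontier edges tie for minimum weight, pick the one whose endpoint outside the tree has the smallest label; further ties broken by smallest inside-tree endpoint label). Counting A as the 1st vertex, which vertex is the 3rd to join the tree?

E

Prim's algorithm from A:
Step 1: cheapest edge leaving the tree is A—F (5); add F.
Step 2: cheapest edge leaving the tree is E—F (2); add E.
Step 3: cheapest edge leaving the tree is C—E (3); add C.
Step 4: cheapest edge leaving the tree is B—C (2); add B.
Step 5: cheapest edge leaving the tree is D—E (5); add D.
Vertex order: A, F, E, C, B, D. The 3rd vertex is E.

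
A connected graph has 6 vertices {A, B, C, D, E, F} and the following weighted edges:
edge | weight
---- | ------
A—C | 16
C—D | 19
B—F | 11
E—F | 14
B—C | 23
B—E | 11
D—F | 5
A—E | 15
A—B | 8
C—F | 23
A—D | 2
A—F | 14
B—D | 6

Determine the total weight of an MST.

40

Grow the tree from A using Prim:
Step 1: frontier [A—D 2, A—B 8, A—F 14, A—E 15, A—C 16] → take A—D (2); add D.
Step 2: frontier [A—B 8, A—F 14, A—E 15, A—C 16, D—F 5, B—D 6, C—D 19] → take D—F (5); add F.
Step 3: frontier [A—B 8, A—E 15, A—C 16, B—D 6, C—D 19, B—F 11, E—F 14, C—F 23] → take B—D (6); add B.
Step 4: frontier [A—E 15, A—C 16, B—E 11, B—C 23, C—D 19, E—F 14, C—F 23] → take B—E (11); add E.
Step 5: frontier [A—C 16, B—C 23, C—D 19, C—F 23] → take A—C (16); add C.
MST edges: A—D, D—F, B—D, B—E, A—C; total weight 2+5+6+11+16 = 40.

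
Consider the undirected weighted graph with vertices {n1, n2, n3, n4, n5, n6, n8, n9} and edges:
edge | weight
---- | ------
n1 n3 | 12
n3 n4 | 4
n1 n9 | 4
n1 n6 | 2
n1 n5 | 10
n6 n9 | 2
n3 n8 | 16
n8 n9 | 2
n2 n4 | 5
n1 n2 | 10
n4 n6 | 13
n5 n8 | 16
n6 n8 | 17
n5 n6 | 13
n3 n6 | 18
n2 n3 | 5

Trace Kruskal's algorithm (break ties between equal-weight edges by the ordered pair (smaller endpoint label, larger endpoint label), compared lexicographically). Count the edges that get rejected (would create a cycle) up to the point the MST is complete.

2

Sort edges by weight, then run Kruskal:
n1 n6 (2): add — endpoints in different components.
n6 n9 (2): add — endpoints in different components.
n8 n9 (2): add — endpoints in different components.
n1 n9 (4): skip — n9 and n1 already connected.
n3 n4 (4): add — endpoints in different components.
n2 n3 (5): add — endpoints in different components.
n2 n4 (5): skip — n2 and n4 already connected.
n1 n2 (10): add — endpoints in different components.
n1 n5 (10): add — endpoints in different components.
Edges rejected before the tree was complete: 2.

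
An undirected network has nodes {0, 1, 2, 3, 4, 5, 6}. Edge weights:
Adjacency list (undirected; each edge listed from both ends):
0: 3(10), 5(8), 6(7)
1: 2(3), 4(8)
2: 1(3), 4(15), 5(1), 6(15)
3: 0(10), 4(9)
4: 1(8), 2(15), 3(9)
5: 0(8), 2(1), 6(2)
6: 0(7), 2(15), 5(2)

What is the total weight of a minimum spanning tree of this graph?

Prim, starting at 0.
Step 1: frontier [0—6 7, 0—5 8, 0—3 10] → take 0—6 (7); add 6.
Step 2: frontier [0—5 8, 0—3 10, 5—6 2, 2—6 15] → take 5—6 (2); add 5.
Step 3: frontier [0—3 10, 2—5 1, 2—6 15] → take 2—5 (1); add 2.
Step 4: frontier [0—3 10, 1—2 3, 2—4 15] → take 1—2 (3); add 1.
Step 5: frontier [0—3 10, 1—4 8, 2—4 15] → take 1—4 (8); add 4.
Step 6: frontier [0—3 10, 3—4 9] → take 3—4 (9); add 3.
MST edges: 0—6, 5—6, 2—5, 1—2, 1—4, 3—4; total weight 7+2+1+3+8+9 = 30.

30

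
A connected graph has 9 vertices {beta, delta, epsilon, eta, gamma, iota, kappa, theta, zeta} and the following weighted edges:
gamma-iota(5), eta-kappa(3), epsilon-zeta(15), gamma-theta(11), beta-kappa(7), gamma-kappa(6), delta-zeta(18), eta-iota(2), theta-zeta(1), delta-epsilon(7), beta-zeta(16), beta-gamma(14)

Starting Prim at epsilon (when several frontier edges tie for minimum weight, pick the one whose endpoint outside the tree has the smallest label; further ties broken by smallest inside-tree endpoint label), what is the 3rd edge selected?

Prim, starting at epsilon.
Step 1: cheapest edge leaving the tree is delta-epsilon (7); add delta.
Step 2: cheapest edge leaving the tree is epsilon-zeta (15); add zeta.
Step 3: cheapest edge leaving the tree is theta-zeta (1); add theta.
Step 4: cheapest edge leaving the tree is gamma-theta (11); add gamma.
Step 5: cheapest edge leaving the tree is gamma-iota (5); add iota.
Step 6: cheapest edge leaving the tree is eta-iota (2); add eta.
Step 7: cheapest edge leaving the tree is eta-kappa (3); add kappa.
Step 8: cheapest edge leaving the tree is beta-kappa (7); add beta.
The 3rd edge added is theta-zeta.

theta-zeta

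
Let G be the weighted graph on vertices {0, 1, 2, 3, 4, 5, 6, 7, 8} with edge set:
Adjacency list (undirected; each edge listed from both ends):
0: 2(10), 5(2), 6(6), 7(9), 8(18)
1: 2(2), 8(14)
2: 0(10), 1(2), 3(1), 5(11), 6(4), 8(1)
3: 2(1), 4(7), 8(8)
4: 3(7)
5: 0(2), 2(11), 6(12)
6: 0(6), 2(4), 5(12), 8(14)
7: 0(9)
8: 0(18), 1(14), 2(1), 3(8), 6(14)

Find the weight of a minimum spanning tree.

Sort edges by weight, then run Kruskal:
2 3 (1): add — endpoints in different components.
2 8 (1): add — endpoints in different components.
0 5 (2): add — endpoints in different components.
1 2 (2): add — endpoints in different components.
2 6 (4): add — endpoints in different components.
0 6 (6): add — endpoints in different components.
3 4 (7): add — endpoints in different components.
3 8 (8): skip — 3 and 8 already connected.
0 7 (9): add — endpoints in different components.
MST edges: 2 3, 2 8, 0 5, 1 2, 2 6, 0 6, 3 4, 0 7; total weight 1+1+2+2+4+6+7+9 = 32.

32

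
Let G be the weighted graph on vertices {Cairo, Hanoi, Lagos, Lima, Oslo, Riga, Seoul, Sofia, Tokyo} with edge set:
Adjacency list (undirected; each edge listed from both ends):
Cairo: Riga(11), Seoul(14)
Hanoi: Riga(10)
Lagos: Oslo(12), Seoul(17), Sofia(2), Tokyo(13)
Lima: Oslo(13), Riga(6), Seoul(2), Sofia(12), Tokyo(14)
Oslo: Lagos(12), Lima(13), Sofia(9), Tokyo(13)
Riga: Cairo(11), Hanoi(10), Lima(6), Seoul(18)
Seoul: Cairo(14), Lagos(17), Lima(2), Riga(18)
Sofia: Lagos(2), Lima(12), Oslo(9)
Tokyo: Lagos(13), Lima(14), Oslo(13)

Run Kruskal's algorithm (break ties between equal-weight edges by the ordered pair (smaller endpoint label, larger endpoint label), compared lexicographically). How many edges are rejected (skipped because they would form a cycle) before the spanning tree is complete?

Kruskal: consider edges lightest-first.
Lagos–Sofia (2): add — endpoints in different components.
Lima–Seoul (2): add — endpoints in different components.
Lima–Riga (6): add — endpoints in different components.
Oslo–Sofia (9): add — endpoints in different components.
Hanoi–Riga (10): add — endpoints in different components.
Cairo–Riga (11): add — endpoints in different components.
Lagos–Oslo (12): skip — Lagos and Oslo already connected.
Lima–Sofia (12): add — endpoints in different components.
Lagos–Tokyo (13): add — endpoints in different components.
Edges rejected before the tree was complete: 1.

1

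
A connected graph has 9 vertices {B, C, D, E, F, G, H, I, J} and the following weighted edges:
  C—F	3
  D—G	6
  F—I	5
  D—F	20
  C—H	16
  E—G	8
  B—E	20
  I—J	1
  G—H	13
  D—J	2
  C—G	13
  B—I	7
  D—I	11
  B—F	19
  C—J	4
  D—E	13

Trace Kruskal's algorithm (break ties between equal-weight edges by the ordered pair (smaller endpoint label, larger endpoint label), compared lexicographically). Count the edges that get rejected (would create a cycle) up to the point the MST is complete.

4

Kruskal's algorithm — process edges by increasing weight (ties by edge label):
I—J (1): add — endpoints in different components.
D—J (2): add — endpoints in different components.
C—F (3): add — endpoints in different components.
C—J (4): add — endpoints in different components.
F—I (5): skip — F and I already connected.
D—G (6): add — endpoints in different components.
B—I (7): add — endpoints in different components.
E—G (8): add — endpoints in different components.
D—I (11): skip — D and I already connected.
C—G (13): skip — C and G already connected.
D—E (13): skip — D and E already connected.
G—H (13): add — endpoints in different components.
Edges rejected before the tree was complete: 4.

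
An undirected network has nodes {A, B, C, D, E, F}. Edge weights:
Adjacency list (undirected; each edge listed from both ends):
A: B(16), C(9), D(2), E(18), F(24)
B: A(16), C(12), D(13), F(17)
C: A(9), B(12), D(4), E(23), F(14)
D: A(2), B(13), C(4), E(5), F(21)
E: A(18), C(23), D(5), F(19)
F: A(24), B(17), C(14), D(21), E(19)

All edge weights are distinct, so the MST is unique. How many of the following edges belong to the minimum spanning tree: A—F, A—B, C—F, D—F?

1

Kruskal: consider edges lightest-first.
A—D (2): add. Components now {A,D} {B} {C} {E} {F}
C—D (4): add. Components now {A,C,D} {B} {E} {F}
D—E (5): add. Components now {A,C,D,E} {B} {F}
A—C (9): skip — A and C already connected.
B—C (12): add. Components now {A,B,C,D,E} {F}
B—D (13): skip — B and D already connected.
C—F (14): add. Components now {A,B,C,D,E,F}
MST edge set: {A—D, C—D, D—E, B—C, C—F}.
Of the listed edges, {C—F} are in the MST → 1.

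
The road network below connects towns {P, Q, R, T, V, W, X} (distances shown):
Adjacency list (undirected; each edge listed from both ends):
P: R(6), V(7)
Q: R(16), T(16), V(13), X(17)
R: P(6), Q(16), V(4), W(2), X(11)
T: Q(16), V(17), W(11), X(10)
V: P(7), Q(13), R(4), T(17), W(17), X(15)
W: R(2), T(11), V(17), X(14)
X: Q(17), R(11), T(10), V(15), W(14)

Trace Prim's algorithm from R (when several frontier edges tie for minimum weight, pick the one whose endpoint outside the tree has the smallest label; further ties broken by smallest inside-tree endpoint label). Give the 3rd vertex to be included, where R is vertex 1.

V

Prim's algorithm from R:
Step 1: cheapest edge leaving the tree is R–W (2); add W.
Step 2: cheapest edge leaving the tree is R–V (4); add V.
Step 3: cheapest edge leaving the tree is P–R (6); add P.
Step 4: cheapest edge leaving the tree is T–W (11); add T.
Step 5: cheapest edge leaving the tree is T–X (10); add X.
Step 6: cheapest edge leaving the tree is Q–V (13); add Q.
Vertex order: R, W, V, P, T, X, Q. The 3rd vertex is V.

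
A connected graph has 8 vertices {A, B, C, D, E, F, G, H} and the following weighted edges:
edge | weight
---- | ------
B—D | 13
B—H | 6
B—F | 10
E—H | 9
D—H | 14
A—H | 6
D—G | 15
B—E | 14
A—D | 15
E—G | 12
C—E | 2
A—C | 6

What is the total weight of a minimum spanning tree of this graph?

55

Sort edges by weight, then run Kruskal:
C—E (2): add — endpoints in different components.
A—C (6): add — endpoints in different components.
A—H (6): add — endpoints in different components.
B—H (6): add — endpoints in different components.
E—H (9): skip — E and H already connected.
B—F (10): add — endpoints in different components.
E—G (12): add — endpoints in different components.
B—D (13): add — endpoints in different components.
MST edges: C—E, A—C, A—H, B—H, B—F, E—G, B—D; total weight 2+6+6+6+10+12+13 = 55.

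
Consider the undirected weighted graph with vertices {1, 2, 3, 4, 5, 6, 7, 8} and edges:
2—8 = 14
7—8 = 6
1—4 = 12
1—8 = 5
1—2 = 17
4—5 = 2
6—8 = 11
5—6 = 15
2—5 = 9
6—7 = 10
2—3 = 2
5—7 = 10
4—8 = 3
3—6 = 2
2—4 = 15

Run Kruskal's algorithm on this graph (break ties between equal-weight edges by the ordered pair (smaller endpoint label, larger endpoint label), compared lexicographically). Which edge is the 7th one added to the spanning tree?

2-5

Kruskal's algorithm — process edges by increasing weight (ties by edge label):
2—3 (2): add — endpoints in different components.
3—6 (2): add — endpoints in different components.
4—5 (2): add — endpoints in different components.
4—8 (3): add — endpoints in different components.
1—8 (5): add — endpoints in different components.
7—8 (6): add — endpoints in different components.
2—5 (9): add — endpoints in different components.
The 7th edge added is 2—5.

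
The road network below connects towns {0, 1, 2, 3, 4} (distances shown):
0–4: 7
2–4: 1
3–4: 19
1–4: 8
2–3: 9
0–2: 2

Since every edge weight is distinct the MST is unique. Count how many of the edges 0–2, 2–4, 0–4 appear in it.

2

Kruskal's algorithm — process edges by increasing weight (ties by edge label):
2–4 (1): add — endpoints in different components.
0–2 (2): add — endpoints in different components.
0–4 (7): skip — 0 and 4 already connected.
1–4 (8): add — endpoints in different components.
2–3 (9): add — endpoints in different components.
MST edge set: {2–4, 0–2, 1–4, 2–3}.
Of the listed edges, {0–2, 2–4} are in the MST → 2.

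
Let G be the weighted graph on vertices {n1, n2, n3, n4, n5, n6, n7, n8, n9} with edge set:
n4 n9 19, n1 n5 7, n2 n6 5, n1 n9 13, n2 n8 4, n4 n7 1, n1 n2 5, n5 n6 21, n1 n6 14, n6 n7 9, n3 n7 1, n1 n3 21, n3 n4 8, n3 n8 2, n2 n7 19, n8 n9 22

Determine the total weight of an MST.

Kruskal: consider edges lightest-first.
n3 n7 (1): add — endpoints in different components.
n4 n7 (1): add — endpoints in different components.
n3 n8 (2): add — endpoints in different components.
n2 n8 (4): add — endpoints in different components.
n1 n2 (5): add — endpoints in different components.
n2 n6 (5): add — endpoints in different components.
n1 n5 (7): add — endpoints in different components.
n3 n4 (8): skip — n4 and n3 already connected.
n6 n7 (9): skip — n7 and n6 already connected.
n1 n9 (13): add — endpoints in different components.
MST edges: n3 n7, n4 n7, n3 n8, n2 n8, n1 n2, n2 n6, n1 n5, n1 n9; total weight 1+1+2+4+5+5+7+13 = 38.

38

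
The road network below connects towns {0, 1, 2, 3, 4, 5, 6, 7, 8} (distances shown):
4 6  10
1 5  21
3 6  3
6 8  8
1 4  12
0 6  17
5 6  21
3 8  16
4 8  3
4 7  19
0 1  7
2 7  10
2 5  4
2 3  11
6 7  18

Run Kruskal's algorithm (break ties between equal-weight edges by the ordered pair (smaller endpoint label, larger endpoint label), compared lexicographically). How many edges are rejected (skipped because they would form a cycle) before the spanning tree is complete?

1

Sort edges by weight, then run Kruskal:
3 6 (3): add — endpoints in different components.
4 8 (3): add — endpoints in different components.
2 5 (4): add — endpoints in different components.
0 1 (7): add — endpoints in different components.
6 8 (8): add — endpoints in different components.
2 7 (10): add — endpoints in different components.
4 6 (10): skip — 4 and 6 already connected.
2 3 (11): add — endpoints in different components.
1 4 (12): add — endpoints in different components.
Edges rejected before the tree was complete: 1.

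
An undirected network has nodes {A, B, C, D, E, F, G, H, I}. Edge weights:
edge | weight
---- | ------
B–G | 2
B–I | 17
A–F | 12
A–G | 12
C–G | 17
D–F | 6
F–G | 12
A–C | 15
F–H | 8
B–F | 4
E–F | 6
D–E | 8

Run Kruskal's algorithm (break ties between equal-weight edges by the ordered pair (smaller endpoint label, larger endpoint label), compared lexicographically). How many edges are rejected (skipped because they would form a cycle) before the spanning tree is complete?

3

Kruskal's algorithm — process edges by increasing weight (ties by edge label):
B–G (2): add — endpoints in different components.
B–F (4): add — endpoints in different components.
D–F (6): add — endpoints in different components.
E–F (6): add — endpoints in different components.
D–E (8): skip — D and E already connected.
F–H (8): add — endpoints in different components.
A–F (12): add — endpoints in different components.
A–G (12): skip — A and G already connected.
F–G (12): skip — F and G already connected.
A–C (15): add — endpoints in different components.
B–I (17): add — endpoints in different components.
Edges rejected before the tree was complete: 3.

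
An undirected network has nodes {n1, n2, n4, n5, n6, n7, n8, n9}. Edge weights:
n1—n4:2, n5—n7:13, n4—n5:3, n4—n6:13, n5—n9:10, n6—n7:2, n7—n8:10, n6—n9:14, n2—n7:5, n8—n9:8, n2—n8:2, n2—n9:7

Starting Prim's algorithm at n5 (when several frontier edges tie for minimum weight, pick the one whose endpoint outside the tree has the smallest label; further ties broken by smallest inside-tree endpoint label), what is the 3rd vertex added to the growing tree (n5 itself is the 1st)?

n1

Prim's algorithm from n5:
Step 1: frontier [n4—n5 3, n5—n9 10, n5—n7 13] → take n4—n5 (3); add n4.
Step 2: frontier [n1—n4 2, n4—n6 13, n5—n9 10, n5—n7 13] → take n1—n4 (2); add n1.
Step 3: frontier [n4—n6 13, n5—n9 10, n5—n7 13] → take n5—n9 (10); add n9.
Step 4: frontier [n4—n6 13, n5—n7 13, n2—n9 7, n8—n9 8, n6—n9 14] → take n2—n9 (7); add n2.
Step 5: frontier [n2—n8 2, n2—n7 5, n4—n6 13, n5—n7 13, n8—n9 8, n6—n9 14] → take n2—n8 (2); add n8.
Step 6: frontier [n2—n7 5, n4—n6 13, n5—n7 13, n7—n8 10, n6—n9 14] → take n2—n7 (5); add n7.
Step 7: frontier [n4—n6 13, n6—n7 2, n6—n9 14] → take n6—n7 (2); add n6.
Vertex order: n5, n4, n1, n9, n2, n8, n7, n6. The 3rd vertex is n1.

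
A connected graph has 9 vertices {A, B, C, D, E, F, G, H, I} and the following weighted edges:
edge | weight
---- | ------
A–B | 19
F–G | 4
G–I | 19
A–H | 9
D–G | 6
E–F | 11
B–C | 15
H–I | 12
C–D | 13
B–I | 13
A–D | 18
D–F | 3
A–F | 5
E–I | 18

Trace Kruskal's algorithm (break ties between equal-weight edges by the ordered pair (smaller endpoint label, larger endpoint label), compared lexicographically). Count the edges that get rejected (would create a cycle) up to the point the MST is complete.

1

Sort edges by weight, then run Kruskal:
D–F (3): add — endpoints in different components.
F–G (4): add — endpoints in different components.
A–F (5): add — endpoints in different components.
D–G (6): skip — D and G already connected.
A–H (9): add — endpoints in different components.
E–F (11): add — endpoints in different components.
H–I (12): add — endpoints in different components.
B–I (13): add — endpoints in different components.
C–D (13): add — endpoints in different components.
Edges rejected before the tree was complete: 1.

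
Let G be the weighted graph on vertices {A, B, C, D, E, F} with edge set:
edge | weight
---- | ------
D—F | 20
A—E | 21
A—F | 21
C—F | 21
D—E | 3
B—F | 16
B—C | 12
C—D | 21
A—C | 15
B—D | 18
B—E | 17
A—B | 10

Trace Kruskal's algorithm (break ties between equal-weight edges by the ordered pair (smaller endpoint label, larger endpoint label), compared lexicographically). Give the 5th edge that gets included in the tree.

B-E

Sort edges by weight, then run Kruskal:
D—E (3): add — endpoints in different components.
A—B (10): add — endpoints in different components.
B—C (12): add — endpoints in different components.
A—C (15): skip — A and C already connected.
B—F (16): add — endpoints in different components.
B—E (17): add — endpoints in different components.
The 5th edge added is B—E.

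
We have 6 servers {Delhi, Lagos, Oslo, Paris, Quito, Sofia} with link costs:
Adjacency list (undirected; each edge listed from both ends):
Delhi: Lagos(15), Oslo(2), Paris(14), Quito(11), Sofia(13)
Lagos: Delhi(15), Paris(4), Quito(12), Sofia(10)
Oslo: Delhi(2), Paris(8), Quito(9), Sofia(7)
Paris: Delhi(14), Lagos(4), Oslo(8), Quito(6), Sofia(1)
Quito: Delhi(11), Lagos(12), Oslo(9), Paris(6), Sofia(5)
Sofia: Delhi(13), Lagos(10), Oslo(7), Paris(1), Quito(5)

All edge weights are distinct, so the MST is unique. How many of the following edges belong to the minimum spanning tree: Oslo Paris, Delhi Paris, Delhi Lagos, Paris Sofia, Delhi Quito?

1

Sort edges by weight, then run Kruskal:
Paris Sofia (1): add — endpoints in different components.
Delhi Oslo (2): add — endpoints in different components.
Lagos Paris (4): add — endpoints in different components.
Quito Sofia (5): add — endpoints in different components.
Paris Quito (6): skip — Quito and Paris already connected.
Oslo Sofia (7): add — endpoints in different components.
MST edge set: {Paris Sofia, Delhi Oslo, Lagos Paris, Quito Sofia, Oslo Sofia}.
Of the listed edges, {Paris Sofia} are in the MST → 1.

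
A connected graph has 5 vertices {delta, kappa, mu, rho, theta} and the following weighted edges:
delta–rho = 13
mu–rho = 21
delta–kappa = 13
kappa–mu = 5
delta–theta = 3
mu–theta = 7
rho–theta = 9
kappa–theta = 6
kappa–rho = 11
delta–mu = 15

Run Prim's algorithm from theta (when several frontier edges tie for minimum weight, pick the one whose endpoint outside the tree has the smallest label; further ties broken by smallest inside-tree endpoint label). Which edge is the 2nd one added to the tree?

kappa-theta

Prim's algorithm from theta:
Step 1: cheapest edge leaving the tree is delta–theta (3); add delta.
Step 2: cheapest edge leaving the tree is kappa–theta (6); add kappa.
Step 3: cheapest edge leaving the tree is kappa–mu (5); add mu.
Step 4: cheapest edge leaving the tree is rho–theta (9); add rho.
The 2nd edge added is kappa–theta.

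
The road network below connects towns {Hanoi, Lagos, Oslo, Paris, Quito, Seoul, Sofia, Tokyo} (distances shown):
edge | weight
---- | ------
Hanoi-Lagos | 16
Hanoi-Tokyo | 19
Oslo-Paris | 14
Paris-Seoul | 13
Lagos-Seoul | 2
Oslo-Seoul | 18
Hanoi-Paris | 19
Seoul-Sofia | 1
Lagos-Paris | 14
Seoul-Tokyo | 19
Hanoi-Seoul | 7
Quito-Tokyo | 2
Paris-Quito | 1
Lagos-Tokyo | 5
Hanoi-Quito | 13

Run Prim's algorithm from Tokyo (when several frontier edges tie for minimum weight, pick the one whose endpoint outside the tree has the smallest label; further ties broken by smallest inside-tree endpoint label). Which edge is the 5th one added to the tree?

Prim, starting at Tokyo.
Step 1: cheapest edge leaving the tree is Quito-Tokyo (2); add Quito.
Step 2: cheapest edge leaving the tree is Paris-Quito (1); add Paris.
Step 3: cheapest edge leaving the tree is Lagos-Tokyo (5); add Lagos.
Step 4: cheapest edge leaving the tree is Lagos-Seoul (2); add Seoul.
Step 5: cheapest edge leaving the tree is Seoul-Sofia (1); add Sofia.
Step 6: cheapest edge leaving the tree is Hanoi-Seoul (7); add Hanoi.
Step 7: cheapest edge leaving the tree is Oslo-Paris (14); add Oslo.
The 5th edge added is Seoul-Sofia.

Seoul-Sofia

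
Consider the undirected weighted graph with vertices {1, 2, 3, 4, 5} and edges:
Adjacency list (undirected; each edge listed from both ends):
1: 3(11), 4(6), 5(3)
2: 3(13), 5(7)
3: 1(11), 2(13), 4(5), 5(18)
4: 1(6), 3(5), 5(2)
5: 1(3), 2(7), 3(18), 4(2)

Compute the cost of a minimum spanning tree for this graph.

17

Kruskal: consider edges lightest-first.
4 5 (2): add — endpoints in different components.
1 5 (3): add — endpoints in different components.
3 4 (5): add — endpoints in different components.
1 4 (6): skip — 1 and 4 already connected.
2 5 (7): add — endpoints in different components.
MST edges: 4 5, 1 5, 3 4, 2 5; total weight 2+3+5+7 = 17.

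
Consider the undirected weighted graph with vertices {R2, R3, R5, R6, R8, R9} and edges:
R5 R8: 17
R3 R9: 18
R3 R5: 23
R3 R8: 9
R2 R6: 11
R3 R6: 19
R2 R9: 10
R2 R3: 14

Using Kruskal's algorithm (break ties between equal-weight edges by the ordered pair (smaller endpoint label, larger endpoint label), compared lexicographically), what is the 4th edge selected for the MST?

Kruskal: consider edges lightest-first.
R3 R8 (9): add — endpoints in different components.
R2 R9 (10): add — endpoints in different components.
R2 R6 (11): add — endpoints in different components.
R2 R3 (14): add — endpoints in different components.
R5 R8 (17): add — endpoints in different components.
The 4th edge added is R2 R3.

R2-R3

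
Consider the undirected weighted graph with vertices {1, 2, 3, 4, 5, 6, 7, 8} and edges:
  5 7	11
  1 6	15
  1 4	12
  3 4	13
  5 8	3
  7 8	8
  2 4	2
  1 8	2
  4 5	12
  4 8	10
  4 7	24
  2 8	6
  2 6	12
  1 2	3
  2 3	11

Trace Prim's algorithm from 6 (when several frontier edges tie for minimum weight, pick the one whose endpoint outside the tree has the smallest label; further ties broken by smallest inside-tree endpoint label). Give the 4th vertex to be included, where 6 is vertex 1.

1

Prim, starting at 6.
Step 1: cheapest edge leaving the tree is 2 6 (12); add 2.
Step 2: cheapest edge leaving the tree is 2 4 (2); add 4.
Step 3: cheapest edge leaving the tree is 1 2 (3); add 1.
Step 4: cheapest edge leaving the tree is 1 8 (2); add 8.
Step 5: cheapest edge leaving the tree is 5 8 (3); add 5.
Step 6: cheapest edge leaving the tree is 7 8 (8); add 7.
Step 7: cheapest edge leaving the tree is 2 3 (11); add 3.
Vertex order: 6, 2, 4, 1, 8, 5, 7, 3. The 4th vertex is 1.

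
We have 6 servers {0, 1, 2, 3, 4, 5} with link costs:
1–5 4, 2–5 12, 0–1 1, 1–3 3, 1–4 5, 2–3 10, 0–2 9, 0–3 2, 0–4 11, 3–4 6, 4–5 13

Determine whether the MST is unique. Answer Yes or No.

Sort edges by weight, then run Kruskal:
0–1 (1): add — endpoints in different components.
0–3 (2): add — endpoints in different components.
1–3 (3): skip — 1 and 3 already connected.
1–5 (4): add — endpoints in different components.
1–4 (5): add — endpoints in different components.
3–4 (6): skip — 3 and 4 already connected.
0–2 (9): add — endpoints in different components.
Every non-tree edge has weight strictly greater than the heaviest edge on the tree path between its endpoints, so the MST is unique.

Yes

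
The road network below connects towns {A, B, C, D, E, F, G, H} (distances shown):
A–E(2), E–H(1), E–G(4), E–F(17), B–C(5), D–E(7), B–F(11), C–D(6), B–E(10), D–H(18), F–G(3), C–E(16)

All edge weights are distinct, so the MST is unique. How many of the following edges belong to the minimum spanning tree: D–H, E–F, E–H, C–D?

2

Kruskal's algorithm — process edges by increasing weight (ties by edge label):
E–H (1): add — endpoints in different components.
A–E (2): add — endpoints in different components.
F–G (3): add — endpoints in different components.
E–G (4): add — endpoints in different components.
B–C (5): add — endpoints in different components.
C–D (6): add — endpoints in different components.
D–E (7): add — endpoints in different components.
MST edge set: {E–H, A–E, F–G, E–G, B–C, C–D, D–E}.
Of the listed edges, {E–H, C–D} are in the MST → 2.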